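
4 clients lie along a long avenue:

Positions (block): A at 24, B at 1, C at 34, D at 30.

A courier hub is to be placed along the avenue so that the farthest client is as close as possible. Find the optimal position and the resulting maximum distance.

location 17.5, max distance 16.5

The 1-center on a line is the midpoint of the two extreme points: leftmost at 1, rightmost at 34.
Optimal location = (1 + 34)/2 = 17.5; maximum distance = (34 − 1)/2 = 16.5.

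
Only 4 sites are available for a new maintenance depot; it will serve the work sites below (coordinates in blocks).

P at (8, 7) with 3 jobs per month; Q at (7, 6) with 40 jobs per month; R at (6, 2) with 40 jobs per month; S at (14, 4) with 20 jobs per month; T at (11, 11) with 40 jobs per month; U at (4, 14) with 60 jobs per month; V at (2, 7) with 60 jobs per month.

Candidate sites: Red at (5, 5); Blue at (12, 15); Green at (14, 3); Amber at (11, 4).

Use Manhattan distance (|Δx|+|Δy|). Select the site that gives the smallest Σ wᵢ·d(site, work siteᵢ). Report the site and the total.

Red, total 1875 blocks

Total weighted distance at each candidate:
  Red (5, 5): total = 1875
  Blue (12, 15): total = 3436
  Green (14, 3): total = 3470
  Amber (11, 4): total = 2618
Minimum is at Red with total 1875 blocks.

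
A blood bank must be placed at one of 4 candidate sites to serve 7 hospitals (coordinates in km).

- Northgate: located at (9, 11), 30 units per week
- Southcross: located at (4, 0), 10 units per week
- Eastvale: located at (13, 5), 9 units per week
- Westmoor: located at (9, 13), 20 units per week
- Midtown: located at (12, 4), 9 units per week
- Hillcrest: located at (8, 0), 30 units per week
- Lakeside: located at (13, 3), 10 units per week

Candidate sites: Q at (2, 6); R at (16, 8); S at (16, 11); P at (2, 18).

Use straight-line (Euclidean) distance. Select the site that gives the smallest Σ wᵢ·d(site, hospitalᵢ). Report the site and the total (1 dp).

Total weighted distance at each candidate:
  Q (2, 6): total = 1079.1
  R (16, 8): total = 1031.6
  S (16, 11): total = 1144.8
  P (2, 18): total = 1713.5
Minimum is at R with total 1031.6 km.

R, total 1031.6 km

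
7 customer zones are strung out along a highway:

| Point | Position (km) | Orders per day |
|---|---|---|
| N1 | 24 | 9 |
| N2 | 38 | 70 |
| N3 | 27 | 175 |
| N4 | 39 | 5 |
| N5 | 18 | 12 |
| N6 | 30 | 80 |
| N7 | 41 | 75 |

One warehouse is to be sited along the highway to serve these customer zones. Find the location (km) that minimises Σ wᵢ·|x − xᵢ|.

x = 30

For a sum of weighted absolute distances on a line, the optimum is the weighted median (not the mean). Total weight W = 426; half-weight = 213.
Sort by position and accumulate weight:
  km 18 (N5, w=12) → cum 12
  km 24 (N1, w=9) → cum 21
  km 27 (N3, w=175) → cum 196
  km 30 (N6, w=80) → cum 276  ≥ 213 → median here
  km 38 (N2, w=70) → cum 346
  km 39 (N4, w=5) → cum 351
  km 41 (N7, w=75) → cum 426
Optimal location: km 30.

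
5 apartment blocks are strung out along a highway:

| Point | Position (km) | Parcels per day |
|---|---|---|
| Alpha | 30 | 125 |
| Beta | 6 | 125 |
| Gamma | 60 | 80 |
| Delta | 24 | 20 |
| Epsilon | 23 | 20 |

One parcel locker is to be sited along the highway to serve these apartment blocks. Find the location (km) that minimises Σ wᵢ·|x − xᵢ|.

x = 30

For a sum of weighted absolute distances on a line, the optimum is the weighted median (not the mean). Total weight W = 370; half-weight = 185.
Sort by position and accumulate weight:
  km 6 (Beta, w=125) → cum 125
  km 23 (Epsilon, w=20) → cum 145
  km 24 (Delta, w=20) → cum 165
  km 30 (Alpha, w=125) → cum 290  ≥ 185 → median here
  km 60 (Gamma, w=80) → cum 370
Optimal location: km 30.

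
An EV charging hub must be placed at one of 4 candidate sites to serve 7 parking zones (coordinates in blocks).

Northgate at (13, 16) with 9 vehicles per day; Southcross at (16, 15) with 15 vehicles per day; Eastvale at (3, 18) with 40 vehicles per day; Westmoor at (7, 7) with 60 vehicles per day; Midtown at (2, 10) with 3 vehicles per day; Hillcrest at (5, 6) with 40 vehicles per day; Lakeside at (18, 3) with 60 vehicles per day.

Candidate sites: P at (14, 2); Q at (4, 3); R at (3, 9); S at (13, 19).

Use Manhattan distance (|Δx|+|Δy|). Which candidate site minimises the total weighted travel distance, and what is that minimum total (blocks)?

R, total 2624 blocks

Total weighted distance at each candidate:
  P (14, 2): total = 3040
  Q (4, 3): total = 2645
  R (3, 9): total = 2624
  S (13, 19): total = 3812
Minimum is at R with total 2624 blocks.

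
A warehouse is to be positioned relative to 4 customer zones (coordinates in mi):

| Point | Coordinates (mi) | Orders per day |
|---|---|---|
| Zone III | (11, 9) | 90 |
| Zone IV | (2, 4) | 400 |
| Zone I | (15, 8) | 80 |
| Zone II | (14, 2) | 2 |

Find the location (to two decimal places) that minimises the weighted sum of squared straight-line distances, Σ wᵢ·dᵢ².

(5.28, 5.34)

The minimiser of Σwᵢ‖p−pᵢ‖² is the weighted centroid p* = (Σwᵢpᵢ)/(Σwᵢ).
Σwᵢ = 572.
Σwᵢxᵢ = 90·11 + 400·2 + 80·15 + 2·14 = 3018.
Σwᵢyᵢ = 90·9 + 400·4 + 80·8 + 2·2 = 3054.
x* = 3018/572 = 5.28, y* = 3054/572 = 5.34.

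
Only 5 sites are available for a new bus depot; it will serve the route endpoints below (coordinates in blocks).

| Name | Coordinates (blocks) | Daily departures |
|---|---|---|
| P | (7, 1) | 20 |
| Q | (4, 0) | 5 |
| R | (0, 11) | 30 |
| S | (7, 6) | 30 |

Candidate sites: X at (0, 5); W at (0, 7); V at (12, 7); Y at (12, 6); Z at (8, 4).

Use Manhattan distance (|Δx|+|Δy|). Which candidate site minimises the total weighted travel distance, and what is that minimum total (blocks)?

Z, total 660 blocks

Total weighted distance at each candidate:
  X (0, 5): total = 685
  W (0, 7): total = 675
  V (12, 7): total = 955
  Y (12, 6): total = 930
  Z (8, 4): total = 660
Minimum is at Z with total 660 blocks.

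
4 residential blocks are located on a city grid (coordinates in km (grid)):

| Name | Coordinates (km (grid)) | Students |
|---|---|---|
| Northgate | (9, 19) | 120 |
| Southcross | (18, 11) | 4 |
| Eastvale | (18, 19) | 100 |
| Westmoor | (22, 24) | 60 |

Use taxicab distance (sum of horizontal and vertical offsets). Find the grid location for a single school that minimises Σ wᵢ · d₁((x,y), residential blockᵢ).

Manhattan distance separates: Σwᵢ(|x−xᵢ|+|y−yᵢ|) = Σwᵢ|x−xᵢ| + Σwᵢ|y−yᵢ|, so x and y are optimised independently as 1-D weighted medians.
Total weight W = 284; half = 142.
x-coordinate, sorted with cumulative weight:
  x=9 (Northgate, w=120) cum 120
  x=18 (Southcross, w=4) cum 124
  x=18 (Eastvale, w=100) cum 224  ← median
  x=22 (Westmoor, w=60) cum 284
⇒ x* = 18
y-coordinate, sorted with cumulative weight:
  y=11 (Southcross, w=4) cum 4
  y=19 (Northgate, w=120) cum 124
  y=19 (Eastvale, w=100) cum 224  ← median
  y=24 (Westmoor, w=60) cum 284
⇒ y* = 19

(18, 19)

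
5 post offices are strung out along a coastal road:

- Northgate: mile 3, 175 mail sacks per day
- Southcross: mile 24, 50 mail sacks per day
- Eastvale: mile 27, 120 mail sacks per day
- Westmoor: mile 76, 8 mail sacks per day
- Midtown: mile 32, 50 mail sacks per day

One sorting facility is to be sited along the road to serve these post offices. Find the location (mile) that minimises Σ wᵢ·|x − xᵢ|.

x = 24

For a sum of weighted absolute distances on a line, the optimum is the weighted median (not the mean). Total weight W = 403; half-weight = 201.5.
Sort by position and accumulate weight:
  mile 3 (Northgate, w=175) → cum 175
  mile 24 (Southcross, w=50) → cum 225  ≥ 201.5 → median here
  mile 27 (Eastvale, w=120) → cum 345
  mile 32 (Midtown, w=50) → cum 395
  mile 76 (Westmoor, w=8) → cum 403
Optimal location: mile 24.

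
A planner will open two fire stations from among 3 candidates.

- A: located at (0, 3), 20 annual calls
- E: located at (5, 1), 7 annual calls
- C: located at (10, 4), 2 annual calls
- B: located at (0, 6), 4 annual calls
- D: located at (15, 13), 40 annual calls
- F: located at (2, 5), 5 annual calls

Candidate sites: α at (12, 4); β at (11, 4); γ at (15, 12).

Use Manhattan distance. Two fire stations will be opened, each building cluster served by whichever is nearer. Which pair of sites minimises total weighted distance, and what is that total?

Evaluate every pair (each demand assigned to the nearer of the two):
  {β, γ}: total = 447
  {α, γ}: total = 485
  {α, β}: total = 887
Best pair: {β, γ} with total 447.

{β, γ}, total 447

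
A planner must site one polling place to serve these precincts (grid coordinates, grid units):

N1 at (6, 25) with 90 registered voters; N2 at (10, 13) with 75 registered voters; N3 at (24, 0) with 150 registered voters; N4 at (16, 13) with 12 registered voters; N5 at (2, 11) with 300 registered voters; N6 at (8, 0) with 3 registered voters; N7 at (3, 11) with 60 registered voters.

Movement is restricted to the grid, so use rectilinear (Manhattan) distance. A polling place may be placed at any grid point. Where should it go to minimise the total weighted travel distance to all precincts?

(3, 11)

Manhattan distance separates: Σwᵢ(|x−xᵢ|+|y−yᵢ|) = Σwᵢ|x−xᵢ| + Σwᵢ|y−yᵢ|, so x and y are optimised independently as 1-D weighted medians.
Total weight W = 690; half = 345.
x-coordinate, sorted with cumulative weight:
  x=2 (N5, w=300) cum 300
  x=3 (N7, w=60) cum 360  ← median
  x=6 (N1, w=90) cum 450
  x=8 (N6, w=3) cum 453
  x=10 (N2, w=75) cum 528
  x=16 (N4, w=12) cum 540
  x=24 (N3, w=150) cum 690
⇒ x* = 3
y-coordinate, sorted with cumulative weight:
  y=0 (N3, w=150) cum 150
  y=0 (N6, w=3) cum 153
  y=11 (N5, w=300) cum 453  ← median
  y=11 (N7, w=60) cum 513
  y=13 (N2, w=75) cum 588
  y=13 (N4, w=12) cum 600
  y=25 (N1, w=90) cum 690
⇒ y* = 11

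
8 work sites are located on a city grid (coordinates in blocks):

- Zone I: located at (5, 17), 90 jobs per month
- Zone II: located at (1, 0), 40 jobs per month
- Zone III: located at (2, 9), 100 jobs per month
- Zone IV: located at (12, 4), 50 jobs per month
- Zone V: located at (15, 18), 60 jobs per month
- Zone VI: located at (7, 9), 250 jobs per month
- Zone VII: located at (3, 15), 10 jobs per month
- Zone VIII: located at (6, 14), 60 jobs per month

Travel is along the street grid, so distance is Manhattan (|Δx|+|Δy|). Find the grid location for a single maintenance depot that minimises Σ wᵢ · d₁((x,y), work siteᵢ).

Manhattan distance separates: Σwᵢ(|x−xᵢ|+|y−yᵢ|) = Σwᵢ|x−xᵢ| + Σwᵢ|y−yᵢ|, so x and y are optimised independently as 1-D weighted medians.
Total weight W = 660; half = 330.
x-coordinate, sorted with cumulative weight:
  x=1 (Zone II, w=40) cum 40
  x=2 (Zone III, w=100) cum 140
  x=3 (Zone VII, w=10) cum 150
  x=5 (Zone I, w=90) cum 240
  x=6 (Zone VIII, w=60) cum 300
  x=7 (Zone VI, w=250) cum 550  ← median
  x=12 (Zone IV, w=50) cum 600
  x=15 (Zone V, w=60) cum 660
⇒ x* = 7
y-coordinate, sorted with cumulative weight:
  y=0 (Zone II, w=40) cum 40
  y=4 (Zone IV, w=50) cum 90
  y=9 (Zone III, w=100) cum 190
  y=9 (Zone VI, w=250) cum 440  ← median
  y=14 (Zone VIII, w=60) cum 500
  y=15 (Zone VII, w=10) cum 510
  y=17 (Zone I, w=90) cum 600
  y=18 (Zone V, w=60) cum 660
⇒ y* = 9

(7, 9)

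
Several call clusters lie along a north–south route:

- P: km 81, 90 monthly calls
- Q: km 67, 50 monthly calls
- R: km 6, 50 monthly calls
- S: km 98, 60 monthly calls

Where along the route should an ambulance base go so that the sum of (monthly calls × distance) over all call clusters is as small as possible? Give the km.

x = 81

For a sum of weighted absolute distances on a line, the optimum is the weighted median (not the mean). Total weight W = 250; half-weight = 125.
Sort by position and accumulate weight:
  km 6 (R, w=50) → cum 50
  km 67 (Q, w=50) → cum 100
  km 81 (P, w=90) → cum 190  ≥ 125 → median here
  km 98 (S, w=60) → cum 250
Optimal location: km 81.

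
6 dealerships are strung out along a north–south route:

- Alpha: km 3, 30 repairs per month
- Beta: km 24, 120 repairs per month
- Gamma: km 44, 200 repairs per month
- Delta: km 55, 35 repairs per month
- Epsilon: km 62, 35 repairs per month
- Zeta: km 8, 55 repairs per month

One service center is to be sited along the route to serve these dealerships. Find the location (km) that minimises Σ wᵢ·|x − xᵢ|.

For a sum of weighted absolute distances on a line, the optimum is the weighted median (not the mean). Total weight W = 475; half-weight = 237.5.
Sort by position and accumulate weight:
  km 3 (Alpha, w=30) → cum 30
  km 8 (Zeta, w=55) → cum 85
  km 24 (Beta, w=120) → cum 205
  km 44 (Gamma, w=200) → cum 405  ≥ 237.5 → median here
  km 55 (Delta, w=35) → cum 440
  km 62 (Epsilon, w=35) → cum 475
Optimal location: km 44.

x = 44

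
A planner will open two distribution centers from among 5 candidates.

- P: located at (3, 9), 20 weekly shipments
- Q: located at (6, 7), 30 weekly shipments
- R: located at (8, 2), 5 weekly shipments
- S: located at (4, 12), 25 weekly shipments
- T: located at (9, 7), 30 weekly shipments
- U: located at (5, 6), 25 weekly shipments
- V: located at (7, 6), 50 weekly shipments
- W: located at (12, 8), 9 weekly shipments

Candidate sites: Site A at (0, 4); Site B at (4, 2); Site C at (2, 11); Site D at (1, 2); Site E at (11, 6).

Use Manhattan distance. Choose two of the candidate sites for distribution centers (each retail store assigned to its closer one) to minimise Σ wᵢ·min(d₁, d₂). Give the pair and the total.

{Site C, Site E}, total 817

Evaluate every pair (each demand assigned to the nearer of the two):
  {Site C, Site E}: total = 817
  {Site B, Site E}: total = 1052
  {Site A, Site E}: total = 1142
  {Site D, Site E}: total = 1187
  {Site B, Site C}: total = 1257
  {Site A, Site C}: total = 1497
  {Site A, Site B}: total = 1541
  {Site B, Site D}: total = 1541
  {Site C, Site D}: total = 1557
  {Site A, Site D}: total = 1894
Best pair: {Site C, Site E} with total 817.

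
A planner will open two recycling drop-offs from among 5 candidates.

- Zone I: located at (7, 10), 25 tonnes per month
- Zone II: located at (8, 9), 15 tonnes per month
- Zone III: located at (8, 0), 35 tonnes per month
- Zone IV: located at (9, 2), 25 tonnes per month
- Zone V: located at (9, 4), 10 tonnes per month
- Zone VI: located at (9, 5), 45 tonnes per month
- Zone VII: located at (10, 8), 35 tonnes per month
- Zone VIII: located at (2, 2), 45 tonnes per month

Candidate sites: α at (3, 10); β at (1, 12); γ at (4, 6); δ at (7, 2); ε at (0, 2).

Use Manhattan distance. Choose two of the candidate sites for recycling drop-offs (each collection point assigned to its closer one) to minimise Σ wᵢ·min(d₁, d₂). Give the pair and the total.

{δ, ε}, total 1145

Evaluate every pair (each demand assigned to the nearer of the two):
  {δ, ε}: total = 1145
  {α, δ}: total = 1150
  {γ, δ}: total = 1205
  {β, δ}: total = 1280
  {γ, ε}: total = 1565
  {α, γ}: total = 1655
  {β, γ}: total = 1745
  {α, ε}: total = 1775
  {β, ε}: total = 2120
  {α, β}: total = 2400
Best pair: {δ, ε} with total 1145.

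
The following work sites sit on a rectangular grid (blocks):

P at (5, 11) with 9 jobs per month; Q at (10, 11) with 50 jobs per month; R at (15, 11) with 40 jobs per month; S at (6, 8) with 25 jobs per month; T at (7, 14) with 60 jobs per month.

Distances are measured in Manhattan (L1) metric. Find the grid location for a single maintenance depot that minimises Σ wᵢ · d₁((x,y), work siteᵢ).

Manhattan distance separates: Σwᵢ(|x−xᵢ|+|y−yᵢ|) = Σwᵢ|x−xᵢ| + Σwᵢ|y−yᵢ|, so x and y are optimised independently as 1-D weighted medians.
Total weight W = 184; half = 92.
x-coordinate, sorted with cumulative weight:
  x=5 (P, w=9) cum 9
  x=6 (S, w=25) cum 34
  x=7 (T, w=60) cum 94  ← median
  x=10 (Q, w=50) cum 144
  x=15 (R, w=40) cum 184
⇒ x* = 7
y-coordinate, sorted with cumulative weight:
  y=8 (S, w=25) cum 25
  y=11 (P, w=9) cum 34
  y=11 (Q, w=50) cum 84
  y=11 (R, w=40) cum 124  ← median
  y=14 (T, w=60) cum 184
⇒ y* = 11

(7, 11)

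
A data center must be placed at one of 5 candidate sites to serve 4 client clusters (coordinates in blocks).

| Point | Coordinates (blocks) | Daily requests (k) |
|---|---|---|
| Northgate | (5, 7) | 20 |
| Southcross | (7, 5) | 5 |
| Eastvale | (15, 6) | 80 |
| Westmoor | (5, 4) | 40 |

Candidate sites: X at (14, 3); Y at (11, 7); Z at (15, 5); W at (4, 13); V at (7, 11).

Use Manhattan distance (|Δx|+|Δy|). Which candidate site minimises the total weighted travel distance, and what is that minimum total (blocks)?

Z, total 800 blocks

Total weighted distance at each candidate:
  X (14, 3): total = 1025
  Y (11, 7): total = 910
  Z (15, 5): total = 800
  W (4, 13): total = 2035
  V (7, 11): total = 1550
Minimum is at Z with total 800 blocks.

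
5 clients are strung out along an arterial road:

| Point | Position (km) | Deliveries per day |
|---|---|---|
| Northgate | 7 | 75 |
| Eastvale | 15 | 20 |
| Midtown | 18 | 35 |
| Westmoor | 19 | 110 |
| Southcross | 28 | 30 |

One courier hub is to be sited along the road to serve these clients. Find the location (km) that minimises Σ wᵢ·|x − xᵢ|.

For a sum of weighted absolute distances on a line, the optimum is the weighted median (not the mean). Total weight W = 270; half-weight = 135.
Sort by position and accumulate weight:
  km 7 (Northgate, w=75) → cum 75
  km 15 (Eastvale, w=20) → cum 95
  km 18 (Midtown, w=35) → cum 130
  km 19 (Westmoor, w=110) → cum 240  ≥ 135 → median here
  km 28 (Southcross, w=30) → cum 270
Optimal location: km 19.

x = 19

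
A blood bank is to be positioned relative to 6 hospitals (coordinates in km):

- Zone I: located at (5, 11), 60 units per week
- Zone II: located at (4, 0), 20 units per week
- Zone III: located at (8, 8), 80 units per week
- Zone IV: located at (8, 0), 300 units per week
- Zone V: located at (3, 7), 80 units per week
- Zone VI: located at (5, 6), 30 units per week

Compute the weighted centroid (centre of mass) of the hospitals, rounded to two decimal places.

The minimiser of Σwᵢ‖p−pᵢ‖² is the weighted centroid p* = (Σwᵢpᵢ)/(Σwᵢ).
Σwᵢ = 570.
Σwᵢxᵢ = 60·5 + 20·4 + 80·8 + 300·8 + 80·3 + 30·5 = 3810.
Σwᵢyᵢ = 60·11 + 20·0 + 80·8 + 300·0 + 80·7 + 30·6 = 2040.
x* = 3810/570 = 6.68, y* = 2040/570 = 3.58.

(6.68, 3.58)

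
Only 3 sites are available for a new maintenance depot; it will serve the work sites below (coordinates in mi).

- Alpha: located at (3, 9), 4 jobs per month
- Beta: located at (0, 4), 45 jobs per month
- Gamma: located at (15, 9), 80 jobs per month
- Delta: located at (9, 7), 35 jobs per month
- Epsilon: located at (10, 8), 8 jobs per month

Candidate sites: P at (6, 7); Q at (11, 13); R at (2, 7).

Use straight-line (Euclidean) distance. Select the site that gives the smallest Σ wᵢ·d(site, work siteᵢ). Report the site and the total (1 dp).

P, total 1191.8 mi

Total weighted distance at each candidate:
  P (6, 7): total = 1191.8
  Q (11, 13): total = 1390.0
  R (2, 7): total = 1532.9
Minimum is at P with total 1191.8 mi.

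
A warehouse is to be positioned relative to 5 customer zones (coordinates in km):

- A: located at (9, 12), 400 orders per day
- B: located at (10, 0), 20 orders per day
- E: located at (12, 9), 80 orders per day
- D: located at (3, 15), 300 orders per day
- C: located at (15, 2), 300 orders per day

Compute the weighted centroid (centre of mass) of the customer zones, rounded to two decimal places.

(9.24, 9.65)

The minimiser of Σwᵢ‖p−pᵢ‖² is the weighted centroid p* = (Σwᵢpᵢ)/(Σwᵢ).
Σwᵢ = 1100.
Σwᵢxᵢ = 400·9 + 20·10 + 80·12 + 300·3 + 300·15 = 10160.
Σwᵢyᵢ = 400·12 + 20·0 + 80·9 + 300·15 + 300·2 = 10620.
x* = 10160/1100 = 9.24, y* = 10620/1100 = 9.65.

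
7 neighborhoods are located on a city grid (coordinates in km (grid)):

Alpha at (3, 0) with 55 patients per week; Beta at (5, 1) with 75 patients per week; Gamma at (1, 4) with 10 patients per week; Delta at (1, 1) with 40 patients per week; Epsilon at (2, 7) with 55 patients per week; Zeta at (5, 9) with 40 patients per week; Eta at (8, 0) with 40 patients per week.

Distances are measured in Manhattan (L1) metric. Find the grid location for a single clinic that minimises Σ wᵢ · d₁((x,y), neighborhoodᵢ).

(3, 1)

Manhattan distance separates: Σwᵢ(|x−xᵢ|+|y−yᵢ|) = Σwᵢ|x−xᵢ| + Σwᵢ|y−yᵢ|, so x and y are optimised independently as 1-D weighted medians.
Total weight W = 315; half = 157.5.
x-coordinate, sorted with cumulative weight:
  x=1 (Gamma, w=10) cum 10
  x=1 (Delta, w=40) cum 50
  x=2 (Epsilon, w=55) cum 105
  x=3 (Alpha, w=55) cum 160  ← median
  x=5 (Beta, w=75) cum 235
  x=5 (Zeta, w=40) cum 275
  x=8 (Eta, w=40) cum 315
⇒ x* = 3
y-coordinate, sorted with cumulative weight:
  y=0 (Alpha, w=55) cum 55
  y=0 (Eta, w=40) cum 95
  y=1 (Beta, w=75) cum 170  ← median
  y=1 (Delta, w=40) cum 210
  y=4 (Gamma, w=10) cum 220
  y=7 (Epsilon, w=55) cum 275
  y=9 (Zeta, w=40) cum 315
⇒ y* = 1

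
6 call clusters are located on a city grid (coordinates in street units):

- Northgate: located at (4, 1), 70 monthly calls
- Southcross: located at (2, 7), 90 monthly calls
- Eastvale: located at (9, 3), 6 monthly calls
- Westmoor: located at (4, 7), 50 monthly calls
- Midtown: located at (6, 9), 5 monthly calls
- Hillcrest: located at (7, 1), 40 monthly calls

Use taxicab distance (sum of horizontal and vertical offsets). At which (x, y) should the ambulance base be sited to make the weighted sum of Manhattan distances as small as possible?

Manhattan distance separates: Σwᵢ(|x−xᵢ|+|y−yᵢ|) = Σwᵢ|x−xᵢ| + Σwᵢ|y−yᵢ|, so x and y are optimised independently as 1-D weighted medians.
Total weight W = 261; half = 130.5.
x-coordinate, sorted with cumulative weight:
  x=2 (Southcross, w=90) cum 90
  x=4 (Northgate, w=70) cum 160  ← median
  x=4 (Westmoor, w=50) cum 210
  x=6 (Midtown, w=5) cum 215
  x=7 (Hillcrest, w=40) cum 255
  x=9 (Eastvale, w=6) cum 261
⇒ x* = 4
y-coordinate, sorted with cumulative weight:
  y=1 (Northgate, w=70) cum 70
  y=1 (Hillcrest, w=40) cum 110
  y=3 (Eastvale, w=6) cum 116
  y=7 (Southcross, w=90) cum 206  ← median
  y=7 (Westmoor, w=50) cum 256
  y=9 (Midtown, w=5) cum 261
⇒ y* = 7

(4, 7)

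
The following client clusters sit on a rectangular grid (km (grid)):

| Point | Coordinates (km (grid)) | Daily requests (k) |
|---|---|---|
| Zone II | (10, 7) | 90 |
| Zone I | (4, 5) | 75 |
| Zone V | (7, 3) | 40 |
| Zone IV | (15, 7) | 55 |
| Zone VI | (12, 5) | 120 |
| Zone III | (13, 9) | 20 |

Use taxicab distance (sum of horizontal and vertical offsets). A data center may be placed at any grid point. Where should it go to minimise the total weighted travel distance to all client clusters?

Manhattan distance separates: Σwᵢ(|x−xᵢ|+|y−yᵢ|) = Σwᵢ|x−xᵢ| + Σwᵢ|y−yᵢ|, so x and y are optimised independently as 1-D weighted medians.
Total weight W = 400; half = 200.
x-coordinate, sorted with cumulative weight:
  x=4 (Zone I, w=75) cum 75
  x=7 (Zone V, w=40) cum 115
  x=10 (Zone II, w=90) cum 205  ← median
  x=12 (Zone VI, w=120) cum 325
  x=13 (Zone III, w=20) cum 345
  x=15 (Zone IV, w=55) cum 400
⇒ x* = 10
y-coordinate, sorted with cumulative weight:
  y=3 (Zone V, w=40) cum 40
  y=5 (Zone I, w=75) cum 115
  y=5 (Zone VI, w=120) cum 235  ← median
  y=7 (Zone II, w=90) cum 325
  y=7 (Zone IV, w=55) cum 380
  y=9 (Zone III, w=20) cum 400
⇒ y* = 5

(10, 5)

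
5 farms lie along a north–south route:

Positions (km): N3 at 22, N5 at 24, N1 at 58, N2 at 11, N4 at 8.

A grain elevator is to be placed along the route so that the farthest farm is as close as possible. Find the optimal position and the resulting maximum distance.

The 1-center on a line is the midpoint of the two extreme points: leftmost at 8, rightmost at 58.
Optimal location = (8 + 58)/2 = 33; maximum distance = (58 − 8)/2 = 25.

location 33, max distance 25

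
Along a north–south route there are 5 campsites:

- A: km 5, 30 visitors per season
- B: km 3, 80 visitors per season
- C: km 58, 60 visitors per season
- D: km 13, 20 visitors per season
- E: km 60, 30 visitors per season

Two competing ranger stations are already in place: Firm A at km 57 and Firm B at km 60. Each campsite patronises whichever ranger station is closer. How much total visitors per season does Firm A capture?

The indifferent point is the midpoint (57+60)/2 = 58.5; campsites left of it (closer to Firm A at 57) go to Firm A, those right go to Firm B.
  B at 3 (w=80) → Firm A
  A at 5 (w=30) → Firm A
  D at 13 (w=20) → Firm A
  C at 58 (w=60) → Firm A
  E at 60 (w=30) → Firm B
Firm A captures 190; Firm B captures 30.

190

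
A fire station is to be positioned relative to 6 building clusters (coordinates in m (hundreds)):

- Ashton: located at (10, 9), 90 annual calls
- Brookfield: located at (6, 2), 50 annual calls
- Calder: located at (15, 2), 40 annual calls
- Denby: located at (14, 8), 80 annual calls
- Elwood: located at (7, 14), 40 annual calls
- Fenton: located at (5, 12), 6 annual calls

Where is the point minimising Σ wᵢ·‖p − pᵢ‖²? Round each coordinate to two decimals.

(10.56, 7.39)

The minimiser of Σwᵢ‖p−pᵢ‖² is the weighted centroid p* = (Σwᵢpᵢ)/(Σwᵢ).
Σwᵢ = 306.
Σwᵢxᵢ = 90·10 + 50·6 + 40·15 + 80·14 + 40·7 + 6·5 = 3230.
Σwᵢyᵢ = 90·9 + 50·2 + 40·2 + 80·8 + 40·14 + 6·12 = 2262.
x* = 3230/306 = 10.56, y* = 2262/306 = 7.39.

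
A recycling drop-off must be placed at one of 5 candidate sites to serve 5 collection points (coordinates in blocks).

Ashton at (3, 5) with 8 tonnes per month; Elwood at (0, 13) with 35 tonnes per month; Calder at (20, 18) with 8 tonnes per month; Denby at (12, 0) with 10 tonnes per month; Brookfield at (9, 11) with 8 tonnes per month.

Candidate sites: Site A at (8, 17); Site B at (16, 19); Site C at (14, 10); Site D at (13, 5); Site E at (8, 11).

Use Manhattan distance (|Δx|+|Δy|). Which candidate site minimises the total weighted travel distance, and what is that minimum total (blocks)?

Site E, total 748 blocks

Total weighted distance at each candidate:
  Site A (8, 17): total = 926
  Site B (16, 19): total = 1376
  Site C (14, 10): total = 1003
  Site D (13, 5): total = 1115
  Site E (8, 11): total = 748
Minimum is at Site E with total 748 blocks.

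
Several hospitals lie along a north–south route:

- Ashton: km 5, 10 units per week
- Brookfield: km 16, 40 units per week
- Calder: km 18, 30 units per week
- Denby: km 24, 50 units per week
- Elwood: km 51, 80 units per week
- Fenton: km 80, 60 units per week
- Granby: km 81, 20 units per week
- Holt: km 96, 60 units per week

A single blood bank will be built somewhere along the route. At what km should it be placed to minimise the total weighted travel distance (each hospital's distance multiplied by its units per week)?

For a sum of weighted absolute distances on a line, the optimum is the weighted median (not the mean). Total weight W = 350; half-weight = 175.
Sort by position and accumulate weight:
  km 5 (Ashton, w=10) → cum 10
  km 16 (Brookfield, w=40) → cum 50
  km 18 (Calder, w=30) → cum 80
  km 24 (Denby, w=50) → cum 130
  km 51 (Elwood, w=80) → cum 210  ≥ 175 → median here
  km 80 (Fenton, w=60) → cum 270
  km 81 (Granby, w=20) → cum 290
  km 96 (Holt, w=60) → cum 350
Optimal location: km 51.

x = 51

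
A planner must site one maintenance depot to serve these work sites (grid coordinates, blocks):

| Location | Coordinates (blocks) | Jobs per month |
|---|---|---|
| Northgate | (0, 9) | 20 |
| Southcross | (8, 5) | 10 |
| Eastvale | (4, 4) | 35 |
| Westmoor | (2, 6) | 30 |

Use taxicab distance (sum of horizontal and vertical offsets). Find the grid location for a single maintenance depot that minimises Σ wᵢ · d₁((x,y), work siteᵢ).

(2, 6)

Manhattan distance separates: Σwᵢ(|x−xᵢ|+|y−yᵢ|) = Σwᵢ|x−xᵢ| + Σwᵢ|y−yᵢ|, so x and y are optimised independently as 1-D weighted medians.
Total weight W = 95; half = 47.5.
x-coordinate, sorted with cumulative weight:
  x=0 (Northgate, w=20) cum 20
  x=2 (Westmoor, w=30) cum 50  ← median
  x=4 (Eastvale, w=35) cum 85
  x=8 (Southcross, w=10) cum 95
⇒ x* = 2
y-coordinate, sorted with cumulative weight:
  y=4 (Eastvale, w=35) cum 35
  y=5 (Southcross, w=10) cum 45
  y=6 (Westmoor, w=30) cum 75  ← median
  y=9 (Northgate, w=20) cum 95
⇒ y* = 6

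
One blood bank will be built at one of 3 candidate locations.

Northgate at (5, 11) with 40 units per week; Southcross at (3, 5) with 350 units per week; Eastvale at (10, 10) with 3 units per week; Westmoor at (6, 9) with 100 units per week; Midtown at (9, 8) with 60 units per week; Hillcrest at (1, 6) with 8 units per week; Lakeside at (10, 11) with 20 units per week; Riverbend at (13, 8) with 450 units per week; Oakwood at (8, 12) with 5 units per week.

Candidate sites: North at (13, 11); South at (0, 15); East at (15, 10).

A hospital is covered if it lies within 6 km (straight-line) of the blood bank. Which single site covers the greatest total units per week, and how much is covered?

Coverage radius r = 6 km; a point is covered iff (Δx)²+(Δy)² ≤ 6² = 36.
  North (13, 11): covers {Eastvale, Midtown, Lakeside, Riverbend, Oakwood} → 538
  South (0, 15): covers {none} → 0
  East (15, 10): covers {Eastvale, Lakeside, Riverbend} → 473
Maximum coverage at North: 538 units per week.

North, covering 538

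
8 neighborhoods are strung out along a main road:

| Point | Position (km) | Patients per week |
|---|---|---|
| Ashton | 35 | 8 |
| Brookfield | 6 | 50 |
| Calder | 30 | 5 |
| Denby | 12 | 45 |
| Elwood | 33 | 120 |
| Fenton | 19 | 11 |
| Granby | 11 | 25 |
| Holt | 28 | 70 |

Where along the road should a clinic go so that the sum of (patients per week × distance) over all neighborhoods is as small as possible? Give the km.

x = 28

For a sum of weighted absolute distances on a line, the optimum is the weighted median (not the mean). Total weight W = 334; half-weight = 167.
Sort by position and accumulate weight:
  km 6 (Brookfield, w=50) → cum 50
  km 11 (Granby, w=25) → cum 75
  km 12 (Denby, w=45) → cum 120
  km 19 (Fenton, w=11) → cum 131
  km 28 (Holt, w=70) → cum 201  ≥ 167 → median here
  km 30 (Calder, w=5) → cum 206
  km 33 (Elwood, w=120) → cum 326
  km 35 (Ashton, w=8) → cum 334
Optimal location: km 28.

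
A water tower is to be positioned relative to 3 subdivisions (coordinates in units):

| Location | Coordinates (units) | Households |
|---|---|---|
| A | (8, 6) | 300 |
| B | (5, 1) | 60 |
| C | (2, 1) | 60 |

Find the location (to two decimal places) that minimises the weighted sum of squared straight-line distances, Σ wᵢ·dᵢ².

The minimiser of Σwᵢ‖p−pᵢ‖² is the weighted centroid p* = (Σwᵢpᵢ)/(Σwᵢ).
Σwᵢ = 420.
Σwᵢxᵢ = 300·8 + 60·5 + 60·2 = 2820.
Σwᵢyᵢ = 300·6 + 60·1 + 60·1 = 1920.
x* = 2820/420 = 6.71, y* = 1920/420 = 4.57.

(6.71, 4.57)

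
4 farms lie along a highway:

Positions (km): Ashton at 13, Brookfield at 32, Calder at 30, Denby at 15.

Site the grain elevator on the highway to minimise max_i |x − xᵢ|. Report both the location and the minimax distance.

The 1-center on a line is the midpoint of the two extreme points: leftmost at 13, rightmost at 32.
Optimal location = (13 + 32)/2 = 22.5; maximum distance = (32 − 13)/2 = 9.5.

location 22.5, max distance 9.5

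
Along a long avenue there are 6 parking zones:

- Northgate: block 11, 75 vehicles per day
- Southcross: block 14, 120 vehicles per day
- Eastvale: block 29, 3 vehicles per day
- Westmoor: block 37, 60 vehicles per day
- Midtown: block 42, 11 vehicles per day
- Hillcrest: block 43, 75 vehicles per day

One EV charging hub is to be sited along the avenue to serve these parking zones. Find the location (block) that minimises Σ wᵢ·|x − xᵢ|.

For a sum of weighted absolute distances on a line, the optimum is the weighted median (not the mean). Total weight W = 344; half-weight = 172.
Sort by position and accumulate weight:
  block 11 (Northgate, w=75) → cum 75
  block 14 (Southcross, w=120) → cum 195  ≥ 172 → median here
  block 29 (Eastvale, w=3) → cum 198
  block 37 (Westmoor, w=60) → cum 258
  block 42 (Midtown, w=11) → cum 269
  block 43 (Hillcrest, w=75) → cum 344
Optimal location: block 14.

x = 14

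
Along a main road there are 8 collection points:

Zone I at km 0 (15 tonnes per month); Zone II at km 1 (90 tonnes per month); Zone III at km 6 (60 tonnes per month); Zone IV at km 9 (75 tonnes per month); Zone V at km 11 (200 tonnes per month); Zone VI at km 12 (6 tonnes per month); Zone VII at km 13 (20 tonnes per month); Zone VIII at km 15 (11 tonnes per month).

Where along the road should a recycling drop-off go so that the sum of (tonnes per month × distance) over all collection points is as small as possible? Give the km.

x = 9

For a sum of weighted absolute distances on a line, the optimum is the weighted median (not the mean). Total weight W = 477; half-weight = 238.5.
Sort by position and accumulate weight:
  km 0 (Zone I, w=15) → cum 15
  km 1 (Zone II, w=90) → cum 105
  km 6 (Zone III, w=60) → cum 165
  km 9 (Zone IV, w=75) → cum 240  ≥ 238.5 → median here
  km 11 (Zone V, w=200) → cum 440
  km 12 (Zone VI, w=6) → cum 446
  km 13 (Zone VII, w=20) → cum 466
  km 15 (Zone VIII, w=11) → cum 477
Optimal location: km 9.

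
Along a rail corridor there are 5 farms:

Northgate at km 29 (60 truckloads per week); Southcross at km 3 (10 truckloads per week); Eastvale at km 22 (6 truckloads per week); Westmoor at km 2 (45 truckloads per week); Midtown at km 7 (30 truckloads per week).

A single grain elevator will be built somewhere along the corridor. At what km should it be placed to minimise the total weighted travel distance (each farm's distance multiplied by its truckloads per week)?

For a sum of weighted absolute distances on a line, the optimum is the weighted median (not the mean). Total weight W = 151; half-weight = 75.5.
Sort by position and accumulate weight:
  km 2 (Westmoor, w=45) → cum 45
  km 3 (Southcross, w=10) → cum 55
  km 7 (Midtown, w=30) → cum 85  ≥ 75.5 → median here
  km 22 (Eastvale, w=6) → cum 91
  km 29 (Northgate, w=60) → cum 151
Optimal location: km 7.

x = 7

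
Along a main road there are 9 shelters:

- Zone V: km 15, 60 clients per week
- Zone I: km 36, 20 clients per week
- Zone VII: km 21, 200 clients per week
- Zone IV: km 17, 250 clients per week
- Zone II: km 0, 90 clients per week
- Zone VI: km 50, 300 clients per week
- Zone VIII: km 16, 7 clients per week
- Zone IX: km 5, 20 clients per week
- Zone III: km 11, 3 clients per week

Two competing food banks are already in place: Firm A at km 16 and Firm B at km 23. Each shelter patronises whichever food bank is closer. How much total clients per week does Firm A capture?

430

The indifferent point is the midpoint (16+23)/2 = 19.5; shelters left of it (closer to Firm A at 16) go to Firm A, those right go to Firm B.
  Zone II at 0 (w=90) → Firm A
  Zone IX at 5 (w=20) → Firm A
  Zone III at 11 (w=3) → Firm A
  Zone V at 15 (w=60) → Firm A
  Zone VIII at 16 (w=7) → Firm A
  Zone IV at 17 (w=250) → Firm A
  Zone VII at 21 (w=200) → Firm B
  Zone I at 36 (w=20) → Firm B
  Zone VI at 50 (w=300) → Firm B
Firm A captures 430; Firm B captures 520.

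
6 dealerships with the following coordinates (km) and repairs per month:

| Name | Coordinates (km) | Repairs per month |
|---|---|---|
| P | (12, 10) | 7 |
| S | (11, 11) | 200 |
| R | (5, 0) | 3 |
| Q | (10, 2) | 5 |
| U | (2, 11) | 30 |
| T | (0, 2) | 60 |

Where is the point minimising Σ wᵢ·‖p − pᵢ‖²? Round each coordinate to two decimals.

(7.90, 8.95)

The minimiser of Σwᵢ‖p−pᵢ‖² is the weighted centroid p* = (Σwᵢpᵢ)/(Σwᵢ).
Σwᵢ = 305.
Σwᵢxᵢ = 7·12 + 200·11 + 3·5 + 5·10 + 30·2 + 60·0 = 2409.
Σwᵢyᵢ = 7·10 + 200·11 + 3·0 + 5·2 + 30·11 + 60·2 = 2730.
x* = 2409/305 = 7.90, y* = 2730/305 = 8.95.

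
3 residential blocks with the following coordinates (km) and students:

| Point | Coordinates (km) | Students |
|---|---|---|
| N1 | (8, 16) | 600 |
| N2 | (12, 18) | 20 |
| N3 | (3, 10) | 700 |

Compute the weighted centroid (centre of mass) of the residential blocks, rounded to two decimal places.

(5.41, 12.85)

The minimiser of Σwᵢ‖p−pᵢ‖² is the weighted centroid p* = (Σwᵢpᵢ)/(Σwᵢ).
Σwᵢ = 1320.
Σwᵢxᵢ = 600·8 + 20·12 + 700·3 = 7140.
Σwᵢyᵢ = 600·16 + 20·18 + 700·10 = 16960.
x* = 7140/1320 = 5.41, y* = 16960/1320 = 12.85.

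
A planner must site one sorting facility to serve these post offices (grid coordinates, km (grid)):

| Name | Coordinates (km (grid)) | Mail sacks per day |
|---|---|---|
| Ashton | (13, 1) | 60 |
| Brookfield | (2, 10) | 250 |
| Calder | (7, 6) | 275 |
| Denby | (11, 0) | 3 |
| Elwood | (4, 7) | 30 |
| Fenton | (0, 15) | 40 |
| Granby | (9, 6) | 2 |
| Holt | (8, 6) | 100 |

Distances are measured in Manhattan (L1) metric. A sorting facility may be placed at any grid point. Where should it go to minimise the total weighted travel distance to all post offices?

(7, 6)

Manhattan distance separates: Σwᵢ(|x−xᵢ|+|y−yᵢ|) = Σwᵢ|x−xᵢ| + Σwᵢ|y−yᵢ|, so x and y are optimised independently as 1-D weighted medians.
Total weight W = 760; half = 380.
x-coordinate, sorted with cumulative weight:
  x=0 (Fenton, w=40) cum 40
  x=2 (Brookfield, w=250) cum 290
  x=4 (Elwood, w=30) cum 320
  x=7 (Calder, w=275) cum 595  ← median
  x=8 (Holt, w=100) cum 695
  x=9 (Granby, w=2) cum 697
  x=11 (Denby, w=3) cum 700
  x=13 (Ashton, w=60) cum 760
⇒ x* = 7
y-coordinate, sorted with cumulative weight:
  y=0 (Denby, w=3) cum 3
  y=1 (Ashton, w=60) cum 63
  y=6 (Calder, w=275) cum 338
  y=6 (Granby, w=2) cum 340
  y=6 (Holt, w=100) cum 440  ← median
  y=7 (Elwood, w=30) cum 470
  y=10 (Brookfield, w=250) cum 720
  y=15 (Fenton, w=40) cum 760
⇒ y* = 6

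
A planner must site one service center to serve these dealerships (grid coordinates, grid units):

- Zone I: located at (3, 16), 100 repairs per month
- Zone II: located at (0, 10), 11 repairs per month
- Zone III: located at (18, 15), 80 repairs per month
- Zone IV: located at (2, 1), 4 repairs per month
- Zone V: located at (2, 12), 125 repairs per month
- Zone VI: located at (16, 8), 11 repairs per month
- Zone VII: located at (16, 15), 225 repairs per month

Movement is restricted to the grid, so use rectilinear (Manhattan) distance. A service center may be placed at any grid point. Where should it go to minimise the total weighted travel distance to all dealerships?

(16, 15)

Manhattan distance separates: Σwᵢ(|x−xᵢ|+|y−yᵢ|) = Σwᵢ|x−xᵢ| + Σwᵢ|y−yᵢ|, so x and y are optimised independently as 1-D weighted medians.
Total weight W = 556; half = 278.
x-coordinate, sorted with cumulative weight:
  x=0 (Zone II, w=11) cum 11
  x=2 (Zone IV, w=4) cum 15
  x=2 (Zone V, w=125) cum 140
  x=3 (Zone I, w=100) cum 240
  x=16 (Zone VI, w=11) cum 251
  x=16 (Zone VII, w=225) cum 476  ← median
  x=18 (Zone III, w=80) cum 556
⇒ x* = 16
y-coordinate, sorted with cumulative weight:
  y=1 (Zone IV, w=4) cum 4
  y=8 (Zone VI, w=11) cum 15
  y=10 (Zone II, w=11) cum 26
  y=12 (Zone V, w=125) cum 151
  y=15 (Zone III, w=80) cum 231
  y=15 (Zone VII, w=225) cum 456  ← median
  y=16 (Zone I, w=100) cum 556
⇒ y* = 15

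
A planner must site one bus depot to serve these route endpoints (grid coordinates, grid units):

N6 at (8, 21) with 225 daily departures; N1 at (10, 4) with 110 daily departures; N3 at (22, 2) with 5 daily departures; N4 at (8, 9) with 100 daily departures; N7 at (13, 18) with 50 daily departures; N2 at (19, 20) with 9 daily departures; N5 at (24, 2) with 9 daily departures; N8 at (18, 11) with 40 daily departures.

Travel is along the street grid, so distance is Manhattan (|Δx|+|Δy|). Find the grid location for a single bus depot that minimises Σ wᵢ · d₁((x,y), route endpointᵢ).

Manhattan distance separates: Σwᵢ(|x−xᵢ|+|y−yᵢ|) = Σwᵢ|x−xᵢ| + Σwᵢ|y−yᵢ|, so x and y are optimised independently as 1-D weighted medians.
Total weight W = 548; half = 274.
x-coordinate, sorted with cumulative weight:
  x=8 (N6, w=225) cum 225
  x=8 (N4, w=100) cum 325  ← median
  x=10 (N1, w=110) cum 435
  x=13 (N7, w=50) cum 485
  x=18 (N8, w=40) cum 525
  x=19 (N2, w=9) cum 534
  x=22 (N3, w=5) cum 539
  x=24 (N5, w=9) cum 548
⇒ x* = 8
y-coordinate, sorted with cumulative weight:
  y=2 (N3, w=5) cum 5
  y=2 (N5, w=9) cum 14
  y=4 (N1, w=110) cum 124
  y=9 (N4, w=100) cum 224
  y=11 (N8, w=40) cum 264
  y=18 (N7, w=50) cum 314  ← median
  y=20 (N2, w=9) cum 323
  y=21 (N6, w=225) cum 548
⇒ y* = 18

(8, 18)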